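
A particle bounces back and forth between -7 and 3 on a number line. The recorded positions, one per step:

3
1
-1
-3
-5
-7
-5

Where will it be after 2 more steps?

-1

The value travels 2 per step and bounces off the walls at -7 and 3.
  step 7: -5 → -3
  step 8: -3 → -1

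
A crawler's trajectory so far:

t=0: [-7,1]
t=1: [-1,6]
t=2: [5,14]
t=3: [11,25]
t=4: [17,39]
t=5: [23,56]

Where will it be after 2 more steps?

[35,99]

Successive displacements: [+6,+5], [+6,+8], [+6,+11], [+6,+14], [+6,+17] — each changes by [+0,+3].
step 6: [23,56] + [+6,+20] → [29,76]
step 7: [29,76] + [+6,+23] → [35,99]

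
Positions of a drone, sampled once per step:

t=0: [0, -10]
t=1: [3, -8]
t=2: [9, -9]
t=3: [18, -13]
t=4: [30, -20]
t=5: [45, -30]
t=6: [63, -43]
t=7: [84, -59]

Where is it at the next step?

[108, -78]

Successive displacements: [+3, +2], [+6, -1], [+9, -4], [+12, -7], [+15, -10], [+18, -13], [+21, -16] — each changes by [+3, -3].
step 8: [84, -59] + [+24, -19] → [108, -78]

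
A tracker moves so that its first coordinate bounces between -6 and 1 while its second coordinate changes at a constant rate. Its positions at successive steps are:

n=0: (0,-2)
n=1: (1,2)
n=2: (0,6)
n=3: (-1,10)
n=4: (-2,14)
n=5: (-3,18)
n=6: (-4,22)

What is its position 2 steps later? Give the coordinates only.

(-6,30)

The first coordinate reflects between -6 and 1, moving 1 per step.
  step 7: -4 → -5
  step 8: -5 → -6
The second coordinate changes by +4 each step: at step 8 it is 30.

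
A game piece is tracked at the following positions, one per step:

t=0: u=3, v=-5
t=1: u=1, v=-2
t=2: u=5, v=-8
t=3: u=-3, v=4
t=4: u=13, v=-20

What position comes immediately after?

u=-19, v=28

The jumps are (-2,+3), (+4,-6), (-8,+12), (+16,-24) — a geometric progression with ratio -2.
step 5: u=13, v=-20 + (-32,+48) → u=-19, v=28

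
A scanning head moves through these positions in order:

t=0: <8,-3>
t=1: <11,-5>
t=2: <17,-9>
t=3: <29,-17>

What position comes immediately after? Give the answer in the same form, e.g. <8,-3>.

The jumps are <+3,-2>, <+6,-4>, <+12,-8> — a geometric progression with ratio 2.
step 4: <29,-17> + <+24,-16> → <53,-33>

<53,-33>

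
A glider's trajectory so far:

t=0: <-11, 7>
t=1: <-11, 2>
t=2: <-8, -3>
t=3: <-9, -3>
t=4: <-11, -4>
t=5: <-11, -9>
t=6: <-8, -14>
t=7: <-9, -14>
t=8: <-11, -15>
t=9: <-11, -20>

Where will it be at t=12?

<-11, -26>

Step-to-step displacements: <+0, -5>, <+3, -5>, <-1, +0>, <-2, -1>, <+0, -5>, <+3, -5>, <-1, +0>, <-2, -1>, <+0, -5> — a repeating cycle of length 4.
step 10: apply <+3, -5> → <-8, -25>
step 11: apply <-1, +0> → <-9, -25>
step 12: apply <-2, -1> → <-11, -26>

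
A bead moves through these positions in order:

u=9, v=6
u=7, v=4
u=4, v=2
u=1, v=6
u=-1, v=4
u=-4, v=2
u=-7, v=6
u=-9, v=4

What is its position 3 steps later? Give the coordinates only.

u=-17, v=4

The moves between consecutive positions are (-2,-2), (-3,-2), (-3,+4), (-2,-2), (-3,-2), (-3,+4), (-2,-2); they repeat the 3-cycle [(-2,-2), (-3,-2), (-3,+4)].
step 8: apply (-3,-2) → u=-12, v=2
step 9: apply (-3,+4) → u=-15, v=6
step 10: apply (-2,-2) → u=-17, v=4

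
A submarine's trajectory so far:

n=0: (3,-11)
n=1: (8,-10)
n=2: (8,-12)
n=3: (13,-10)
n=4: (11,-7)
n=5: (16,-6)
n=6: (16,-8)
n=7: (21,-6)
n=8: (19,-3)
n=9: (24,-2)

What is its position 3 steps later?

(27,1)

The moves between consecutive positions are (+5,+1), (+0,-2), (+5,+2), (-2,+3), (+5,+1), (+0,-2), (+5,+2), (-2,+3), (+5,+1); they repeat the 4-cycle [(+5,+1), (+0,-2), (+5,+2), (-2,+3)].
step 10: apply (+0,-2) → (24,-4)
step 11: apply (+5,+2) → (29,-2)
step 12: apply (-2,+3) → (27,1)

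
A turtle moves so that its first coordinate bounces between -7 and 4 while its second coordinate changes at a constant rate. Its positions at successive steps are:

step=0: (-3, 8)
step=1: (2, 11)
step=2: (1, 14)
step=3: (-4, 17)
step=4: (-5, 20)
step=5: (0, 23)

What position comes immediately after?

The first coordinate reflects between -7 and 4, moving 5 per step.
  step 6: 0 → 3
The second coordinate changes by +3 each step: at step 6 it is 26.

(3, 26)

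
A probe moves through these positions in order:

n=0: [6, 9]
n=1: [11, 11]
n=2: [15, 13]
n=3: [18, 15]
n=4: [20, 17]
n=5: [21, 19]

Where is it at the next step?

Taking differences between consecutive positions: [+5, +2], [+4, +2], [+3, +2], [+2, +2], [+1, +2]. These grow by [-1, +0] each step.
step 6: [21, 19] + [+0, +2] → [21, 21]

[21, 21]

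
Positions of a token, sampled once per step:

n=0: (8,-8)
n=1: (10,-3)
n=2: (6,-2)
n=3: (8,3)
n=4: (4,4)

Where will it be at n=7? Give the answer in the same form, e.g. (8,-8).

(4,15)

Step-to-step displacements: (+2,+5), (-4,+1), (+2,+5), (-4,+1) — a repeating cycle of length 2.
step 5: apply (+2,+5) → (6,9)
step 6: apply (-4,+1) → (2,10)
step 7: apply (+2,+5) → (4,15)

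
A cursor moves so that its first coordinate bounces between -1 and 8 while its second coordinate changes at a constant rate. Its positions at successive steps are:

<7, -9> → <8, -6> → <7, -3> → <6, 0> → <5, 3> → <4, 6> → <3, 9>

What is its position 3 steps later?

<0, 18>

The first coordinate travels 1 per step and bounces off the walls at -1 and 8.
  step 7: 3 → 2
  step 8: 2 → 1
  step 9: 1 → 0
The second coordinate changes by +3 each step: at step 9 it is 18.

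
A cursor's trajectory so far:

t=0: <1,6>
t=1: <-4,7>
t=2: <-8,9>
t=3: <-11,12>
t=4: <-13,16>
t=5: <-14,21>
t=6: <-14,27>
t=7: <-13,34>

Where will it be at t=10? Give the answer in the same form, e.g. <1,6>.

<-4,61>

First differences are <-5,+1>, <-4,+2>, <-3,+3>, <-2,+4>, <-1,+5>, <+0,+6>, <+1,+7>; their common second difference is <+1,+1> (constant acceleration).
step 8: <-13,34> + <+2,+8> → <-11,42>
step 9: <-11,42> + <+3,+9> → <-8,51>
step 10: <-8,51> + <+4,+10> → <-4,61>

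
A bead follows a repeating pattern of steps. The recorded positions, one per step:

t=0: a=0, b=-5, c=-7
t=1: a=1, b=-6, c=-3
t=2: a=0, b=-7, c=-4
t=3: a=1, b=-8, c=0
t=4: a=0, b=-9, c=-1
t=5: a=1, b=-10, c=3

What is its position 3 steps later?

a=0, b=-13, c=5

Step-to-step displacements: (+1, -1, +4), (-1, -1, -1), (+1, -1, +4), (-1, -1, -1), (+1, -1, +4) — a repeating cycle of length 2.
step 6: apply (-1, -1, -1) → a=0, b=-11, c=2
step 7: apply (+1, -1, +4) → a=1, b=-12, c=6
step 8: apply (-1, -1, -1) → a=0, b=-13, c=5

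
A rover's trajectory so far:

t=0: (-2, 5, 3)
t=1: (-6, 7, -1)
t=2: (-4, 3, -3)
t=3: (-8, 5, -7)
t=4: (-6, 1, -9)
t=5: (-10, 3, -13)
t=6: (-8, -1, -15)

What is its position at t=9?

Differencing gives (-4, +2, -4), (+2, -4, -2), (-4, +2, -4), (+2, -4, -2), (-4, +2, -4), (+2, -4, -2). This is the pattern (-4, +2, -4), (+2, -4, -2) repeated.
step 7: apply (-4, +2, -4) → (-12, 1, -19)
step 8: apply (+2, -4, -2) → (-10, -3, -21)
step 9: apply (-4, +2, -4) → (-14, -1, -25)

(-14, -1, -25)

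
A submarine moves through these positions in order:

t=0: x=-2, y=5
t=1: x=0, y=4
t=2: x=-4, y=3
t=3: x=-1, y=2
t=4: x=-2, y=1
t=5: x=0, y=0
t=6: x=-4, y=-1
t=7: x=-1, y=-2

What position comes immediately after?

x=-2, y=-3

The x coordinate repeats the cycle [-2, 0, -4, -1] with period 4; step 8 mod 4 = 0, giving -2.
The y coordinate changes by -1 each step, so at step 8 it is 5 + 8·(-1) = -3.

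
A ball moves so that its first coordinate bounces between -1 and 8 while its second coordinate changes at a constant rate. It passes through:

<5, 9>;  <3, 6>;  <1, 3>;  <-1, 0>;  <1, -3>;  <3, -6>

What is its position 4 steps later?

<5, -18>

The first coordinate travels 2 per step and bounces off the walls at -1 and 8.
  step 6: 3 → 5
  step 7: 5 → 7
  step 8: 7 → 7
  step 9: 7 → 5
The second coordinate changes by -3 each step: at step 9 it is -18.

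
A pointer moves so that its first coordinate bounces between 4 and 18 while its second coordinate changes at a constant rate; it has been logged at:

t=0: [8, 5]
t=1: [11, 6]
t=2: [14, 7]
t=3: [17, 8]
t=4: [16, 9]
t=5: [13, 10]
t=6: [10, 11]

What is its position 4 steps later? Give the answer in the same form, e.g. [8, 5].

[10, 15]

The first coordinate reflects between 4 and 18, moving 3 per step.
  step 7: 10 → 7
  step 8: 7 → 4
  step 9: 4 → 7
  step 10: 7 → 10
The second coordinate changes by +1 each step: at step 10 it is 15.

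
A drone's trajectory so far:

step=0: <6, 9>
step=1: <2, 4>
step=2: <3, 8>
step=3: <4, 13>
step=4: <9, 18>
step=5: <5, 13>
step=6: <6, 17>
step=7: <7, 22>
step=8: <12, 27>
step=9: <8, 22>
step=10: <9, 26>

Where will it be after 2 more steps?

Differencing gives <-4, -5>, <+1, +4>, <+1, +5>, <+5, +5>, <-4, -5>, <+1, +4>, <+1, +5>, <+5, +5>, <-4, -5>, <+1, +4>. This is the pattern <-4, -5>, <+1, +4>, <+1, +5>, <+5, +5> repeated.
step 11: apply <+1, +5> → <10, 31>
step 12: apply <+5, +5> → <15, 36>

<15, 36>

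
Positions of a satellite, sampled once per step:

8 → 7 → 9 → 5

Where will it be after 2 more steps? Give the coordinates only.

-3

Consecutive displacements -1, +2, -4 scale by a factor of -2 each step.
step 4: 5 + 8 → 13
step 5: 13 − 16 → -3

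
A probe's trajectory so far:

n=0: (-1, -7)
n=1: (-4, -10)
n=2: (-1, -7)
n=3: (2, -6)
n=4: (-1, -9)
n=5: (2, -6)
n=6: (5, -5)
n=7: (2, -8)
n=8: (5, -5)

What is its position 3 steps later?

Differencing gives (-3, -3), (+3, +3), (+3, +1), (-3, -3), (+3, +3), (+3, +1), (-3, -3), (+3, +3). This is the pattern (-3, -3), (+3, +3), (+3, +1) repeated.
step 9: apply (+3, +1) → (8, -4)
step 10: apply (-3, -3) → (5, -7)
step 11: apply (+3, +3) → (8, -4)

(8, -4)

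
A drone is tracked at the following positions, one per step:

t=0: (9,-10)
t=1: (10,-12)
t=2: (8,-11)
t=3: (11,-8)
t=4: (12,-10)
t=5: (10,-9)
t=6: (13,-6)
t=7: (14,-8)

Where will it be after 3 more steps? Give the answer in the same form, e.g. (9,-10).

(16,-6)

Step-to-step displacements: (+1,-2), (-2,+1), (+3,+3), (+1,-2), (-2,+1), (+3,+3), (+1,-2) — a repeating cycle of length 3.
step 8: apply (-2,+1) → (12,-7)
step 9: apply (+3,+3) → (15,-4)
step 10: apply (+1,-2) → (16,-6)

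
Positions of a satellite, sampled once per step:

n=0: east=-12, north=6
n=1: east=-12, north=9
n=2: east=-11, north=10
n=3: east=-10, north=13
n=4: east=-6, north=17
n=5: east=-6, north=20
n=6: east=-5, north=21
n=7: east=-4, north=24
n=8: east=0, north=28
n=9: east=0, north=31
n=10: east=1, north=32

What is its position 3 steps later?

east=6, north=42

The moves between consecutive positions are (+0, +3), (+1, +1), (+1, +3), (+4, +4), (+0, +3), (+1, +1), (+1, +3), (+4, +4), (+0, +3), (+1, +1); they repeat the 4-cycle [(+0, +3), (+1, +1), (+1, +3), (+4, +4)].
step 11: apply (+1, +3) → east=2, north=35
step 12: apply (+4, +4) → east=6, north=39
step 13: apply (+0, +3) → east=6, north=42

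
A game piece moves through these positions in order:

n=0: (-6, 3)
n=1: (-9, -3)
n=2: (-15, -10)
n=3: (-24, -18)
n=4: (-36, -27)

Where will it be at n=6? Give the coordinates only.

(-69, -48)

Taking differences between consecutive positions: (-3, -6), (-6, -7), (-9, -8), (-12, -9). These grow by (-3, -1) each step.
step 5: (-36, -27) + (-15, -10) → (-51, -37)
step 6: (-51, -37) + (-18, -11) → (-69, -48)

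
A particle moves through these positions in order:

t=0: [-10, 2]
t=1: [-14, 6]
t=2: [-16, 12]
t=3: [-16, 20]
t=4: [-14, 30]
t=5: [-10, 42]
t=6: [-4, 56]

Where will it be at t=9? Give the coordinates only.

First differences are [-4, +4], [-2, +6], [+0, +8], [+2, +10], [+4, +12], [+6, +14]; their common second difference is [+2, +2] (constant acceleration).
step 7: [-4, 56] + [+8, +16] → [4, 72]
step 8: [4, 72] + [+10, +18] → [14, 90]
step 9: [14, 90] + [+12, +20] → [26, 110]

[26, 110]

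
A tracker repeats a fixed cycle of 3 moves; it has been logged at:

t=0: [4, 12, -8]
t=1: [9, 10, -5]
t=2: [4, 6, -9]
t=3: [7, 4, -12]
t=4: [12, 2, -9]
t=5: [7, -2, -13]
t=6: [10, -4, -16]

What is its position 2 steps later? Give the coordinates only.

The moves between consecutive positions are [+5, -2, +3], [-5, -4, -4], [+3, -2, -3], [+5, -2, +3], [-5, -4, -4], [+3, -2, -3]; they repeat the 3-cycle [[+5, -2, +3], [-5, -4, -4], [+3, -2, -3]].
step 7: apply [+5, -2, +3] → [15, -6, -13]
step 8: apply [-5, -4, -4] → [10, -10, -17]

[10, -10, -17]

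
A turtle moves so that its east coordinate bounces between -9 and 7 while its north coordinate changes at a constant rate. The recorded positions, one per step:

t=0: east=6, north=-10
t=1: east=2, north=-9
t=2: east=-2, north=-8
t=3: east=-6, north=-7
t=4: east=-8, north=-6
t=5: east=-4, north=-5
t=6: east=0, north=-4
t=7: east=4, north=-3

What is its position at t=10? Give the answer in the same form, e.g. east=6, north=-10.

east=-2, north=0

The east coordinate travels 4 per step and bounces off the walls at -9 and 7.
  step 8: 4 → 6
  step 9: 6 → 2
  step 10: 2 → -2
The north coordinate changes by +1 each step: at step 10 it is 0.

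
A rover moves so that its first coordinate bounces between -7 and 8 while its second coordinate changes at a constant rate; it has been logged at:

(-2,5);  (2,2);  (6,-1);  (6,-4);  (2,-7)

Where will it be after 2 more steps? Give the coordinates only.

The first coordinate travels 4 per step and bounces off the walls at -7 and 8.
  step 5: 2 → -2
  step 6: -2 → -6
The second coordinate changes by -3 each step: at step 6 it is -13.

(-6,-13)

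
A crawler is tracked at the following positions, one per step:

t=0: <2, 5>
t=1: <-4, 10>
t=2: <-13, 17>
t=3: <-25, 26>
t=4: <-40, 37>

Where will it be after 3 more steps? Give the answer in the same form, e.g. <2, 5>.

<-103, 82>

Successive displacements: <-6, +5>, <-9, +7>, <-12, +9>, <-15, +11> — each changes by <-3, +2>.
step 5: <-40, 37> + <-18, +13> → <-58, 50>
step 6: <-58, 50> + <-21, +15> → <-79, 65>
step 7: <-79, 65> + <-24, +17> → <-103, 82>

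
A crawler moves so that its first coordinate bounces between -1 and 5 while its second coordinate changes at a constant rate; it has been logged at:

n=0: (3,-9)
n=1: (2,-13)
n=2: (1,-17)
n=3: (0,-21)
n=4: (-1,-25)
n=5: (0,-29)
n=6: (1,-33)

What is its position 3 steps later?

The first coordinate reflects between -1 and 5, moving 1 per step.
  step 7: 1 → 2
  step 8: 2 → 3
  step 9: 3 → 4
The second coordinate changes by -4 each step: at step 9 it is -45.

(4,-45)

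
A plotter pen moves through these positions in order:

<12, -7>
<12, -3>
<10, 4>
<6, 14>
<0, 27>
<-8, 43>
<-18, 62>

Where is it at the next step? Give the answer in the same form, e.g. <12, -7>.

<-30, 84>

First differences are <+0, +4>, <-2, +7>, <-4, +10>, <-6, +13>, <-8, +16>, <-10, +19>; their common second difference is <-2, +3> (constant acceleration).
step 7: <-18, 62> + <-12, +22> → <-30, 84>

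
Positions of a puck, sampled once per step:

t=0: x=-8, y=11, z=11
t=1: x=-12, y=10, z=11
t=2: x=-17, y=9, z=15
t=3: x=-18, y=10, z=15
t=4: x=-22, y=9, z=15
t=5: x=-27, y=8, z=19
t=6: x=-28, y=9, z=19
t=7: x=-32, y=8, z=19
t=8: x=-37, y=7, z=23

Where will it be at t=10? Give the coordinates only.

Differencing gives (-4, -1, +0), (-5, -1, +4), (-1, +1, +0), (-4, -1, +0), (-5, -1, +4), (-1, +1, +0), (-4, -1, +0), (-5, -1, +4). This is the pattern (-4, -1, +0), (-5, -1, +4), (-1, +1, +0) repeated.
step 9: apply (-1, +1, +0) → x=-38, y=8, z=23
step 10: apply (-4, -1, +0) → x=-42, y=7, z=23

x=-42, y=7, z=23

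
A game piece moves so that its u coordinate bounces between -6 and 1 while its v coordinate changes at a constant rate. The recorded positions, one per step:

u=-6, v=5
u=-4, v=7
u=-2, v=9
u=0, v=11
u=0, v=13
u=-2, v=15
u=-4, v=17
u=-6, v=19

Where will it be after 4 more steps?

The u coordinate travels 2 per step and bounces off the walls at -6 and 1.
  step 8: -6 → -4
  step 9: -4 → -2
  step 10: -2 → 0
  step 11: 0 → 0
The v coordinate changes by +2 each step: at step 11 it is 27.

u=0, v=27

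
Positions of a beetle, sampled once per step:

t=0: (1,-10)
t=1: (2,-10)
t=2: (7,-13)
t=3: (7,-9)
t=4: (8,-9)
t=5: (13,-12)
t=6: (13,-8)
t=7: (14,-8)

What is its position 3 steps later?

The moves between consecutive positions are (+1,+0), (+5,-3), (+0,+4), (+1,+0), (+5,-3), (+0,+4), (+1,+0); they repeat the 3-cycle [(+1,+0), (+5,-3), (+0,+4)].
step 8: apply (+5,-3) → (19,-11)
step 9: apply (+0,+4) → (19,-7)
step 10: apply (+1,+0) → (20,-7)

(20,-7)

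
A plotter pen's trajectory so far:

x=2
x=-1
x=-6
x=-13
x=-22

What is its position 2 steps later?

x=-46

Taking differences between consecutive positions: -3, -5, -7, -9. These grow by -2 each step.
step 5: -22 − 11 → x=-33
step 6: -33 − 13 → x=-46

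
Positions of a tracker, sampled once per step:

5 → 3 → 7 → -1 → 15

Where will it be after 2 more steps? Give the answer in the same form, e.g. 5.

Consecutive displacements -2, +4, -8, +16 scale by a factor of -2 each step.
step 5: 15 − 32 → -17
step 6: -17 + 64 → 47

47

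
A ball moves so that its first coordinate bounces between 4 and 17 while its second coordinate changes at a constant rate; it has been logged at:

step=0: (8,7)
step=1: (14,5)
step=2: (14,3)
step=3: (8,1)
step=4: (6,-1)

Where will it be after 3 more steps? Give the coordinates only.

The first coordinate reflects between 4 and 17, moving 6 per step.
  step 5: 6 → 12
  step 6: 12 → 16
  step 7: 16 → 10
The second coordinate changes by -2 each step: at step 7 it is -7.

(10,-7)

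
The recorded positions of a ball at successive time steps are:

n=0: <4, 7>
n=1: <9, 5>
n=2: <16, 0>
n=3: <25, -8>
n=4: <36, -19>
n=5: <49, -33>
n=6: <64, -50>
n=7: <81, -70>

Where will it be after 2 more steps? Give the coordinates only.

First differences are <+5, -2>, <+7, -5>, <+9, -8>, <+11, -11>, <+13, -14>, <+15, -17>, <+17, -20>; their common second difference is <+2, -3> (constant acceleration).
step 8: <81, -70> + <+19, -23> → <100, -93>
step 9: <100, -93> + <+21, -26> → <121, -119>

<121, -119>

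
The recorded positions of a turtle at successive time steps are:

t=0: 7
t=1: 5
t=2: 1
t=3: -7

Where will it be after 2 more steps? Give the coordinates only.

Step-to-step displacements: -2, -4, -8; each is 2× the previous.
step 4: -7 − 16 → -23
step 5: -23 − 32 → -55

-55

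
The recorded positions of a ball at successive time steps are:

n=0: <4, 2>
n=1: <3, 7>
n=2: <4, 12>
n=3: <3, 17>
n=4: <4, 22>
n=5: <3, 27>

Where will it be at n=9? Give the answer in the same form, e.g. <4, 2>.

<3, 47>

First: cycles through 4, 3 every 2 steps. Step 9 lands at position 1 of the cycle → 3.
Second: linear, +5 per step → 47 at step 9.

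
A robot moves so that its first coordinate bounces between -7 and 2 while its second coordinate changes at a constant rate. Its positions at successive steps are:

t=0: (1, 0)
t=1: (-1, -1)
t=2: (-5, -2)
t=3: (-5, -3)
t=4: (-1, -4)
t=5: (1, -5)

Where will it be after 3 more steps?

The first coordinate reflects between -7 and 2, moving 4 per step.
  step 6: 1 → -3
  step 7: -3 → -7
  step 8: -7 → -3
The second coordinate changes by -1 each step: at step 8 it is -8.

(-3, -8)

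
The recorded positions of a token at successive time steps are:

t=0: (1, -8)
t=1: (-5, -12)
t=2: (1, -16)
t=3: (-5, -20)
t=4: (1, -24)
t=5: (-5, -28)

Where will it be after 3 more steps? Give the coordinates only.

(1, -40)

The first coordinate repeats the cycle [1, -5] with period 2; step 8 mod 2 = 0, giving 1.
The second coordinate changes by -4 each step, so at step 8 it is -8 + 8·(-4) = -40.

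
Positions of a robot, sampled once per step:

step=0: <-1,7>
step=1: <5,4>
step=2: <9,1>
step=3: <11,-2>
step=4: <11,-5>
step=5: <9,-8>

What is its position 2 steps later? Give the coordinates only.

Taking differences between consecutive positions: <+6,-3>, <+4,-3>, <+2,-3>, <+0,-3>, <-2,-3>. These grow by <-2,+0> each step.
step 6: <9,-8> + <-4,-3> → <5,-11>
step 7: <5,-11> + <-6,-3> → <-1,-14>

<-1,-14>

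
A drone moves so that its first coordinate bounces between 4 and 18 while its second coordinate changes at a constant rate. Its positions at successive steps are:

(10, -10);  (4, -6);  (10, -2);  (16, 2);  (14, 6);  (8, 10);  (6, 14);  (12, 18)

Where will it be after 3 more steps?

The first coordinate travels 6 per step and bounces off the walls at 4 and 18.
  step 8: 12 → 18
  step 9: 18 → 12
  step 10: 12 → 6
The second coordinate changes by +4 each step: at step 10 it is 30.

(6, 30)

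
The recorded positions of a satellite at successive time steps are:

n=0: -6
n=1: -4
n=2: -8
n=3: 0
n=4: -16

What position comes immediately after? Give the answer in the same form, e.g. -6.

16

Step-to-step displacements: +2, -4, +8, -16; each is -2× the previous.
step 5: -16 + 32 → 16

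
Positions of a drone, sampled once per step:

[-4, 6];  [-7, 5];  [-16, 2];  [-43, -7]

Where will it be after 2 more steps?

[-367, -115]

Step-to-step displacements: [-3, -1], [-9, -3], [-27, -9]; each is 3× the previous.
step 4: [-43, -7] + [-81, -27] → [-124, -34]
step 5: [-124, -34] + [-243, -81] → [-367, -115]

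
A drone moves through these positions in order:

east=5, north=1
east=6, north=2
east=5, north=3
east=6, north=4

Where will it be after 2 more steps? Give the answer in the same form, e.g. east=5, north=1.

The east coordinate repeats the cycle [5, 6] with period 2; step 5 mod 2 = 1, giving 6.
The north coordinate changes by +1 each step, so at step 5 it is 1 + 5·(1) = 6.

east=6, north=6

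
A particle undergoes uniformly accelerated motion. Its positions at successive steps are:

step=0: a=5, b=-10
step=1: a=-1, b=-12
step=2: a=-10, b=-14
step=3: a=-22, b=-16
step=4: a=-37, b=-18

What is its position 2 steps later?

a=-76, b=-22

First differences are (-6,-2), (-9,-2), (-12,-2), (-15,-2); their common second difference is (-3,+0) (constant acceleration).
step 5: a=-37, b=-18 + (-18,-2) → a=-55, b=-20
step 6: a=-55, b=-20 + (-21,-2) → a=-76, b=-22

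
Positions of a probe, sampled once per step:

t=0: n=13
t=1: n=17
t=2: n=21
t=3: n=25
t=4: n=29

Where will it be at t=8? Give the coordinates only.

Each step adds +4 to the position.
step 5: 29 + 4 → n=33
step 6: 33 + 4 → n=37
step 7: 37 + 4 → n=41
step 8: 41 + 4 → n=45

n=45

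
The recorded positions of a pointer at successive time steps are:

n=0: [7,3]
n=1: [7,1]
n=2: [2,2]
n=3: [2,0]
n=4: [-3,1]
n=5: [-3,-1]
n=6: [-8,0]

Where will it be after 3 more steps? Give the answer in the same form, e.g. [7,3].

[-13,-3]

Differencing gives [+0,-2], [-5,+1], [+0,-2], [-5,+1], [+0,-2], [-5,+1]. This is the pattern [+0,-2], [-5,+1] repeated.
step 7: apply [+0,-2] → [-8,-2]
step 8: apply [-5,+1] → [-13,-1]
step 9: apply [+0,-2] → [-13,-3]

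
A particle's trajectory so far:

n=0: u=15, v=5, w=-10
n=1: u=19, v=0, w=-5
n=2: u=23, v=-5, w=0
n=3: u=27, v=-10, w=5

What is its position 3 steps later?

u=39, v=-25, w=20

The position changes by (+4, -5, +5) every step.
step 4: u=27, v=-10, w=5 + (+4, -5, +5) → u=31, v=-15, w=10
step 5: u=31, v=-15, w=10 + (+4, -5, +5) → u=35, v=-20, w=15
step 6: u=35, v=-20, w=15 + (+4, -5, +5) → u=39, v=-25, w=20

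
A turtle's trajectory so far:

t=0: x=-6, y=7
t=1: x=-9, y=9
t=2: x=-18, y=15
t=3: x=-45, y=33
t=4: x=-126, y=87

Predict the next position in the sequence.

x=-369, y=249

The jumps are (-3,+2), (-9,+6), (-27,+18), (-81,+54) — a geometric progression with ratio 3.
step 5: x=-126, y=87 + (-243,+162) → x=-369, y=249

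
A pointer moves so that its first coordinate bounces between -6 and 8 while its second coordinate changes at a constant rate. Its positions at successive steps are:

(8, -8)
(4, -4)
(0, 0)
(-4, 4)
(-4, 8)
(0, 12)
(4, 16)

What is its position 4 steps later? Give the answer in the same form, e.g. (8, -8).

(-4, 32)

The first coordinate reflects between -6 and 8, moving 4 per step.
  step 7: 4 → 8
  step 8: 8 → 4
  step 9: 4 → 0
  step 10: 0 → -4
The second coordinate changes by +4 each step: at step 10 it is 32.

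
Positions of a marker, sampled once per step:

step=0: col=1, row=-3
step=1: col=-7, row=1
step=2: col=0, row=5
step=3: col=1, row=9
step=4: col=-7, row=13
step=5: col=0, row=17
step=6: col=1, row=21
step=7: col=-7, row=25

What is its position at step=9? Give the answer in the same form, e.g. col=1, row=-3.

The col coordinate repeats the cycle [1, -7, 0] with period 3; step 9 mod 3 = 0, giving 1.
The row coordinate changes by +4 each step, so at step 9 it is -3 + 9·(4) = 33.

col=1, row=33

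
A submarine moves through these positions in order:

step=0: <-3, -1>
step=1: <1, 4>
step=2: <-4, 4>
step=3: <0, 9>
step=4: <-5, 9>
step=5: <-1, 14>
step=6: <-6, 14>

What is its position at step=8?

The moves between consecutive positions are <+4, +5>, <-5, +0>, <+4, +5>, <-5, +0>, <+4, +5>, <-5, +0>; they repeat the 2-cycle [<+4, +5>, <-5, +0>].
step 7: apply <+4, +5> → <-2, 19>
step 8: apply <-5, +0> → <-7, 19>

<-7, 19>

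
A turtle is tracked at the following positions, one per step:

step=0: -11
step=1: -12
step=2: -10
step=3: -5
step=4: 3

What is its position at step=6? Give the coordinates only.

28

Successive displacements: -1, +2, +5, +8 — each changes by +3.
step 5: 3 + 11 → 14
step 6: 14 + 14 → 28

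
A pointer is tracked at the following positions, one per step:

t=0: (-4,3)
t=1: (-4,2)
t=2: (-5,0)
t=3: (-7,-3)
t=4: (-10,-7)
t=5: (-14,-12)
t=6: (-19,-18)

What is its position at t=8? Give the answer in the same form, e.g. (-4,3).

(-32,-33)

Taking differences between consecutive positions: (+0,-1), (-1,-2), (-2,-3), (-3,-4), (-4,-5), (-5,-6). These grow by (-1,-1) each step.
step 7: (-19,-18) + (-6,-7) → (-25,-25)
step 8: (-25,-25) + (-7,-8) → (-32,-33)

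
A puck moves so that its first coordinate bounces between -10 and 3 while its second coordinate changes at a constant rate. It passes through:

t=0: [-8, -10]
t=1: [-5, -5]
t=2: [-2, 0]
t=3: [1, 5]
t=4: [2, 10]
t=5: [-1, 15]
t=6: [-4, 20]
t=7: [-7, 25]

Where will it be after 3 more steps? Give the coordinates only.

The first coordinate travels 3 per step and bounces off the walls at -10 and 3.
  step 8: -7 → -10
  step 9: -10 → -7
  step 10: -7 → -4
The second coordinate changes by +5 each step: at step 10 it is 40.

[-4, 40]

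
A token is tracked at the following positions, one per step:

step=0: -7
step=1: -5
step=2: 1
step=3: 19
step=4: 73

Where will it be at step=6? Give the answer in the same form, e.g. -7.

721

Step-to-step displacements: +2, +6, +18, +54; each is 3× the previous.
step 5: 73 + 162 → 235
step 6: 235 + 486 → 721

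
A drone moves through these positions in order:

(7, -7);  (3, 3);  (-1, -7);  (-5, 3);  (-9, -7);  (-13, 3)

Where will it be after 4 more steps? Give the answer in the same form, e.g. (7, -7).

First: linear, -4 per step → -29 at step 9.
Second: cycles through -7, 3 every 2 steps. Step 9 lands at position 1 of the cycle → 3.

(-29, 3)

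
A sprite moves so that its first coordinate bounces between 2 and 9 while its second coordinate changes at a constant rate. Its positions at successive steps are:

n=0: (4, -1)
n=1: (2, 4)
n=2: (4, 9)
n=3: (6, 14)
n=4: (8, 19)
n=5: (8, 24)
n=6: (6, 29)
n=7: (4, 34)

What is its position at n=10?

The first coordinate travels 2 per step and bounces off the walls at 2 and 9.
  step 8: 4 → 2
  step 9: 2 → 4
  step 10: 4 → 6
The second coordinate changes by +5 each step: at step 10 it is 49.

(6, 49)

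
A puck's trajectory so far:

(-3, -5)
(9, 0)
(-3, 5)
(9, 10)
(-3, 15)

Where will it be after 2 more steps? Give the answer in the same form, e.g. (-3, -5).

The first coordinate repeats the cycle [-3, 9] with period 2; step 6 mod 2 = 0, giving -3.
The second coordinate changes by +5 each step, so at step 6 it is -5 + 6·(5) = 25.

(-3, 25)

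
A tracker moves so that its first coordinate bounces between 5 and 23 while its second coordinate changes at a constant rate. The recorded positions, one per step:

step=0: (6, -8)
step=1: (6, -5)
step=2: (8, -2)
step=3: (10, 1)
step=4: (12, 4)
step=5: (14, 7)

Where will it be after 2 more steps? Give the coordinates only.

(18, 13)

The first coordinate reflects between 5 and 23, moving 2 per step.
  step 6: 14 → 16
  step 7: 16 → 18
The second coordinate changes by +3 each step: at step 7 it is 13.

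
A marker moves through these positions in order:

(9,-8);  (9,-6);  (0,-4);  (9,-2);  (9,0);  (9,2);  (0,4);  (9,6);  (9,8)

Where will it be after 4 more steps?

First: cycles through 9, 9, 0, 9 every 4 steps. Step 12 lands at position 0 of the cycle → 9.
Second: linear, +2 per step → 16 at step 12.

(9,16)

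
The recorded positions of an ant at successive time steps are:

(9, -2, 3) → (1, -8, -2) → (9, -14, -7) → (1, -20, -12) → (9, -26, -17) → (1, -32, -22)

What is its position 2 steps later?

First: cycles through 9, 1 every 2 steps. Step 7 lands at position 1 of the cycle → 1.
Second: linear, -6 per step → -44 at step 7.
Third: linear, -5 per step → -32 at step 7.

(1, -44, -32)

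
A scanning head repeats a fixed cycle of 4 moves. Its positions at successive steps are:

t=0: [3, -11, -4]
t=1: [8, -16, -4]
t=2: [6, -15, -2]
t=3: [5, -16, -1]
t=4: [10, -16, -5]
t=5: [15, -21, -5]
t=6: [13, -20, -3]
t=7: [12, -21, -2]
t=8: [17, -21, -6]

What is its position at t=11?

Differencing gives [+5, -5, +0], [-2, +1, +2], [-1, -1, +1], [+5, +0, -4], [+5, -5, +0], [-2, +1, +2], [-1, -1, +1], [+5, +0, -4]. This is the pattern [+5, -5, +0], [-2, +1, +2], [-1, -1, +1], [+5, +0, -4] repeated.
step 9: apply [+5, -5, +0] → [22, -26, -6]
step 10: apply [-2, +1, +2] → [20, -25, -4]
step 11: apply [-1, -1, +1] → [19, -26, -3]

[19, -26, -3]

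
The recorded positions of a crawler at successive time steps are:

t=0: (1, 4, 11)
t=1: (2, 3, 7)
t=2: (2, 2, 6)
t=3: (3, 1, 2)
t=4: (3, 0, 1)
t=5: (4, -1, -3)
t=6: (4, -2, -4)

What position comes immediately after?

(5, -3, -8)

The moves between consecutive positions are (+1, -1, -4), (+0, -1, -1), (+1, -1, -4), (+0, -1, -1), (+1, -1, -4), (+0, -1, -1); they repeat the 2-cycle [(+1, -1, -4), (+0, -1, -1)].
step 7: apply (+1, -1, -4) → (5, -3, -8)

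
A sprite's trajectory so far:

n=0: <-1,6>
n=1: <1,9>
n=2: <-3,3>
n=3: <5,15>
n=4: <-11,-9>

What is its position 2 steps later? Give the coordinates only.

Step-to-step displacements: <+2,+3>, <-4,-6>, <+8,+12>, <-16,-24>; each is -2× the previous.
step 5: <-11,-9> + <+32,+48> → <21,39>
step 6: <21,39> + <-64,-96> → <-43,-57>

<-43,-57>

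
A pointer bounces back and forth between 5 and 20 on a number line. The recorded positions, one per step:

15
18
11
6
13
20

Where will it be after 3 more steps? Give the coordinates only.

The value travels 7 per step and bounces off the walls at 5 and 20.
  step 6: 20 → 13
  step 7: 13 → 6
  step 8: 6 → 11

11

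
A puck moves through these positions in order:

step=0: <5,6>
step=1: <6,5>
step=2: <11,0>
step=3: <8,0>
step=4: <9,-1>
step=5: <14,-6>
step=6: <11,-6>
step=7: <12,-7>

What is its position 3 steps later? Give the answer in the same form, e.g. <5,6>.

Step-to-step displacements: <+1,-1>, <+5,-5>, <-3,+0>, <+1,-1>, <+5,-5>, <-3,+0>, <+1,-1> — a repeating cycle of length 3.
step 8: apply <+5,-5> → <17,-12>
step 9: apply <-3,+0> → <14,-12>
step 10: apply <+1,-1> → <15,-13>

<15,-13>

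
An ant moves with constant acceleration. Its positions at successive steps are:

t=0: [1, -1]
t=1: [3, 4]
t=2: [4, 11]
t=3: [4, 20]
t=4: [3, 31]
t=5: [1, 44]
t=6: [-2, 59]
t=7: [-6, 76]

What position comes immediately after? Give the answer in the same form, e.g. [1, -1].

Successive displacements: [+2, +5], [+1, +7], [+0, +9], [-1, +11], [-2, +13], [-3, +15], [-4, +17] — each changes by [-1, +2].
step 8: [-6, 76] + [-5, +19] → [-11, 95]

[-11, 95]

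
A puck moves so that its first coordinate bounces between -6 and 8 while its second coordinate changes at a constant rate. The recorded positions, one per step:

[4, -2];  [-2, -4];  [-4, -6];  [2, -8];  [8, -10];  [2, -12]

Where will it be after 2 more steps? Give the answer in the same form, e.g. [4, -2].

The first coordinate travels 6 per step and bounces off the walls at -6 and 8.
  step 6: 2 → -4
  step 7: -4 → -2
The second coordinate changes by -2 each step: at step 7 it is -16.

[-2, -16]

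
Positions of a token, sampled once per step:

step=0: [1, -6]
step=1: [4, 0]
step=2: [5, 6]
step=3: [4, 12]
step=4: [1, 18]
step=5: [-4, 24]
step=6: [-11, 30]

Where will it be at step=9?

[-44, 48]

Taking differences between consecutive positions: [+3, +6], [+1, +6], [-1, +6], [-3, +6], [-5, +6], [-7, +6]. These grow by [-2, +0] each step.
step 7: [-11, 30] + [-9, +6] → [-20, 36]
step 8: [-20, 36] + [-11, +6] → [-31, 42]
step 9: [-31, 42] + [-13, +6] → [-44, 48]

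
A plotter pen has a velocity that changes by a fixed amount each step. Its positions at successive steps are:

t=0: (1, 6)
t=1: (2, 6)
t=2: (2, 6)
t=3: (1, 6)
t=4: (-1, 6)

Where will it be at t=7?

(-13, 6)

First differences are (+1, +0), (+0, +0), (-1, +0), (-2, +0); their common second difference is (-1, +0) (constant acceleration).
step 5: (-1, 6) + (-3, +0) → (-4, 6)
step 6: (-4, 6) + (-4, +0) → (-8, 6)
step 7: (-8, 6) + (-5, +0) → (-13, 6)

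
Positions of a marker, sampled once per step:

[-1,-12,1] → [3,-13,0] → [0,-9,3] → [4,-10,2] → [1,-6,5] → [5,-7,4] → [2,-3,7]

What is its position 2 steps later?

Differencing gives [+4,-1,-1], [-3,+4,+3], [+4,-1,-1], [-3,+4,+3], [+4,-1,-1], [-3,+4,+3]. This is the pattern [+4,-1,-1], [-3,+4,+3] repeated.
step 7: apply [+4,-1,-1] → [6,-4,6]
step 8: apply [-3,+4,+3] → [3,0,9]

[3,0,9]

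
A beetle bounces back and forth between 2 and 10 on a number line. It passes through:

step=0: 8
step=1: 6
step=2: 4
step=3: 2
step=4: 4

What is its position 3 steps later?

10

The value reflects between 2 and 10, moving 2 per step.
  step 5: 4 → 6
  step 6: 6 → 8
  step 7: 8 → 10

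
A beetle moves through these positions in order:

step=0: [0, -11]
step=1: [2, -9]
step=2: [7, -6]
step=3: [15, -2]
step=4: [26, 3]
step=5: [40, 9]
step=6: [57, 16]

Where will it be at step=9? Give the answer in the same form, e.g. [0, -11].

Successive displacements: [+2, +2], [+5, +3], [+8, +4], [+11, +5], [+14, +6], [+17, +7] — each changes by [+3, +1].
step 7: [57, 16] + [+20, +8] → [77, 24]
step 8: [77, 24] + [+23, +9] → [100, 33]
step 9: [100, 33] + [+26, +10] → [126, 43]

[126, 43]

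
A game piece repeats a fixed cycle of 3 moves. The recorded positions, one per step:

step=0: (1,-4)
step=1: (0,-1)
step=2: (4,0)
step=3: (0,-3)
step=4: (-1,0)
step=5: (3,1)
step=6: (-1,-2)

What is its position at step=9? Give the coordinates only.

(-2,-1)

Step-to-step displacements: (-1,+3), (+4,+1), (-4,-3), (-1,+3), (+4,+1), (-4,-3) — a repeating cycle of length 3.
step 7: apply (-1,+3) → (-2,1)
step 8: apply (+4,+1) → (2,2)
step 9: apply (-4,-3) → (-2,-1)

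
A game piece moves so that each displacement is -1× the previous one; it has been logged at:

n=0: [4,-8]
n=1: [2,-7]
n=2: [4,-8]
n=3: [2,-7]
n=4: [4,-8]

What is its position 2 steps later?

[4,-8]

The jumps are [-2,+1], [+2,-1], [-2,+1], [+2,-1] — a geometric progression with ratio -1.
step 5: [4,-8] + [-2,+1] → [2,-7]
step 6: [2,-7] + [+2,-1] → [4,-8]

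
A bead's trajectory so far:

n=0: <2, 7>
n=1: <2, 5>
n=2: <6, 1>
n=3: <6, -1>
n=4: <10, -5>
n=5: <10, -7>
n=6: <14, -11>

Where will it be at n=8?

<18, -17>

Differencing gives <+0, -2>, <+4, -4>, <+0, -2>, <+4, -4>, <+0, -2>, <+4, -4>. This is the pattern <+0, -2>, <+4, -4> repeated.
step 7: apply <+0, -2> → <14, -13>
step 8: apply <+4, -4> → <18, -17>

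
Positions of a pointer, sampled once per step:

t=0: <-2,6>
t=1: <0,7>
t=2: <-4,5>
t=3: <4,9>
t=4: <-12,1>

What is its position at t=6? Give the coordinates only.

<-44,-15>

Consecutive displacements <+2,+1>, <-4,-2>, <+8,+4>, <-16,-8> scale by a factor of -2 each step.
step 5: <-12,1> + <+32,+16> → <20,17>
step 6: <20,17> + <-64,-32> → <-44,-15>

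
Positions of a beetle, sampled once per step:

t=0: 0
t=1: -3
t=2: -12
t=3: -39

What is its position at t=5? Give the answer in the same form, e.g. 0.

Consecutive displacements -3, -9, -27 scale by a factor of 3 each step.
step 4: -39 − 81 → -120
step 5: -120 − 243 → -363

-363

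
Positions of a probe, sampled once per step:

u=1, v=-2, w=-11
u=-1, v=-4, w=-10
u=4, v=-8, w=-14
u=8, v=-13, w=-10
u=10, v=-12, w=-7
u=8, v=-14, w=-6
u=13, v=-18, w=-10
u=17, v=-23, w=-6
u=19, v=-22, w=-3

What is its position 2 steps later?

u=22, v=-28, w=-6

Step-to-step displacements: (-2, -2, +1), (+5, -4, -4), (+4, -5, +4), (+2, +1, +3), (-2, -2, +1), (+5, -4, -4), (+4, -5, +4), (+2, +1, +3) — a repeating cycle of length 4.
step 9: apply (-2, -2, +1) → u=17, v=-24, w=-2
step 10: apply (+5, -4, -4) → u=22, v=-28, w=-6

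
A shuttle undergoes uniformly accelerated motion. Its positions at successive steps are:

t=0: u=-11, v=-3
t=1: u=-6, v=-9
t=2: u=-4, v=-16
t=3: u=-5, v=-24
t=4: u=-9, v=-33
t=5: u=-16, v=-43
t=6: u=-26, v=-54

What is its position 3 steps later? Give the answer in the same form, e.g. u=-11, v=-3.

u=-74, v=-93

Successive displacements: (+5, -6), (+2, -7), (-1, -8), (-4, -9), (-7, -10), (-10, -11) — each changes by (-3, -1).
step 7: u=-26, v=-54 + (-13, -12) → u=-39, v=-66
step 8: u=-39, v=-66 + (-16, -13) → u=-55, v=-79
step 9: u=-55, v=-79 + (-19, -14) → u=-74, v=-93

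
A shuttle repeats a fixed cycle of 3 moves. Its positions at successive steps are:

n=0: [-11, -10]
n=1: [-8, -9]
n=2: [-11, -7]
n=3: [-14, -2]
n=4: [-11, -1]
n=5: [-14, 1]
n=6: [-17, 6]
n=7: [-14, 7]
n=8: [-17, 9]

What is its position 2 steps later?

[-17, 15]

Differencing gives [+3, +1], [-3, +2], [-3, +5], [+3, +1], [-3, +2], [-3, +5], [+3, +1], [-3, +2]. This is the pattern [+3, +1], [-3, +2], [-3, +5] repeated.
step 9: apply [-3, +5] → [-20, 14]
step 10: apply [+3, +1] → [-17, 15]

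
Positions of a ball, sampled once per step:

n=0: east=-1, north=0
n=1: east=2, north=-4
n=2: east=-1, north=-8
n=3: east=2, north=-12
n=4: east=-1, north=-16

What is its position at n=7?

east=2, north=-28

The east coordinate repeats the cycle [-1, 2] with period 2; step 7 mod 2 = 1, giving 2.
The north coordinate changes by -4 each step, so at step 7 it is 0 + 7·(-4) = -28.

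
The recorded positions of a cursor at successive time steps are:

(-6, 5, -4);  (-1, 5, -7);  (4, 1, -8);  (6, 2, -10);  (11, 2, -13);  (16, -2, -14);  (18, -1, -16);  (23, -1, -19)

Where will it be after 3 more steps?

(35, -4, -25)

Differencing gives (+5, +0, -3), (+5, -4, -1), (+2, +1, -2), (+5, +0, -3), (+5, -4, -1), (+2, +1, -2), (+5, +0, -3). This is the pattern (+5, +0, -3), (+5, -4, -1), (+2, +1, -2) repeated.
step 8: apply (+5, -4, -1) → (28, -5, -20)
step 9: apply (+2, +1, -2) → (30, -4, -22)
step 10: apply (+5, +0, -3) → (35, -4, -25)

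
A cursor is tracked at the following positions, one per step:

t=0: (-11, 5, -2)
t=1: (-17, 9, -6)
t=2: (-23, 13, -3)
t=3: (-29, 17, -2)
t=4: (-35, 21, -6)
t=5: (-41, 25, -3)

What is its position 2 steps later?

First: linear, -6 per step → -53 at step 7.
Second: linear, +4 per step → 33 at step 7.
Third: cycles through -2, -6, -3 every 3 steps. Step 7 lands at position 1 of the cycle → -6.

(-53, 33, -6)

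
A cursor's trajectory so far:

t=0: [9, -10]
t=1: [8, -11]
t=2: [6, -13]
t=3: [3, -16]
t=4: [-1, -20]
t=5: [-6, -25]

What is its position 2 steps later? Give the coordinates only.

[-19, -38]

Successive displacements: [-1, -1], [-2, -2], [-3, -3], [-4, -4], [-5, -5] — each changes by [-1, -1].
step 6: [-6, -25] + [-6, -6] → [-12, -31]
step 7: [-12, -31] + [-7, -7] → [-19, -38]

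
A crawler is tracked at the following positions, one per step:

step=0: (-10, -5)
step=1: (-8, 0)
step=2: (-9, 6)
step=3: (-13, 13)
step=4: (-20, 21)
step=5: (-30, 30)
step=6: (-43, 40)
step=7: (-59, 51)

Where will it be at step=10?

Taking differences between consecutive positions: (+2, +5), (-1, +6), (-4, +7), (-7, +8), (-10, +9), (-13, +10), (-16, +11). These grow by (-3, +1) each step.
step 8: (-59, 51) + (-19, +12) → (-78, 63)
step 9: (-78, 63) + (-22, +13) → (-100, 76)
step 10: (-100, 76) + (-25, +14) → (-125, 90)

(-125, 90)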